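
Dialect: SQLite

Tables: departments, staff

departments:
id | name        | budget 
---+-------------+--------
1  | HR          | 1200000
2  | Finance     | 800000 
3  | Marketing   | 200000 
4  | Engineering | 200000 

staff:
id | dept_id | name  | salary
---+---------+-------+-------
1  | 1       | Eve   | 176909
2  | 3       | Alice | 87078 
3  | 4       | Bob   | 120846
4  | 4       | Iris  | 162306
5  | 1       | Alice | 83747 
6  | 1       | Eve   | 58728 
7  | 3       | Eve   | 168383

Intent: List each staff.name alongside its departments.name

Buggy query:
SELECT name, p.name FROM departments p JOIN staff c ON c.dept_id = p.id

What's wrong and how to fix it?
Bug: Both tables have a 'name' column; the unqualified reference is ambiguous

Fix: Prefix ambiguous columns with the table alias

Corrected query:
SELECT c.name, p.name FROM departments p JOIN staff c ON c.dept_id = p.id

Result:
name  | name       
------+------------
Eve   | HR         
Alice | Marketing  
Bob   | Engineering
Iris  | Engineering
Alice | HR         
Eve   | HR         
Eve   | Marketing  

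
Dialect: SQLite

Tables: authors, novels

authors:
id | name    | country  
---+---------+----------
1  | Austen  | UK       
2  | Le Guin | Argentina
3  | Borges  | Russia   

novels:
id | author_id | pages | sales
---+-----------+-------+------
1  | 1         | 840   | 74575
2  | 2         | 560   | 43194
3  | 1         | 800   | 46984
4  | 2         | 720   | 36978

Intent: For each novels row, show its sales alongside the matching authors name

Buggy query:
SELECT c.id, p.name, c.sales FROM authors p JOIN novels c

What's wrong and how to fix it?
Bug: Missing join condition: each novels row is matched to all authors rows instead of just its own

Fix: Specify the join condition linking the foreign key to the parent id

Corrected query:
SELECT c.id, p.name, c.sales FROM authors p JOIN novels c ON c.author_id = p.id

Result:
id | name    | sales
---+---------+------
1  | Austen  | 74575
2  | Le Guin | 43194
3  | Austen  | 46984
4  | Le Guin | 36978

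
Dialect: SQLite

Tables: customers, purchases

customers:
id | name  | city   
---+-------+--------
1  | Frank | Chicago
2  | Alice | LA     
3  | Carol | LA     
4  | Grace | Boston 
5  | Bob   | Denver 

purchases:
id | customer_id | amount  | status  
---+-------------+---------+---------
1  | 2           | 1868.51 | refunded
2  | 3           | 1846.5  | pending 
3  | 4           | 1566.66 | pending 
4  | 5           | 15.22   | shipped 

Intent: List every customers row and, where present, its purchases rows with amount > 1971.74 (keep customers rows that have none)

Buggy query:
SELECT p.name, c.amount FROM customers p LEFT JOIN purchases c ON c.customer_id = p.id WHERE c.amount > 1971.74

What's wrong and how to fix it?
Bug: A WHERE condition on the right-hand table after LEFT JOIN drops unmatched parents

Fix: Move the right-table condition into the ON clause so unmatched parents are kept

Corrected query:
SELECT p.name, c.amount FROM customers p LEFT JOIN purchases c ON c.customer_id = p.id AND c.amount > 1971.74

Result:
name  | amount
------+-------
Frank | NULL  
Alice | NULL  
Carol | NULL  
Grace | NULL  
Bob   | NULL  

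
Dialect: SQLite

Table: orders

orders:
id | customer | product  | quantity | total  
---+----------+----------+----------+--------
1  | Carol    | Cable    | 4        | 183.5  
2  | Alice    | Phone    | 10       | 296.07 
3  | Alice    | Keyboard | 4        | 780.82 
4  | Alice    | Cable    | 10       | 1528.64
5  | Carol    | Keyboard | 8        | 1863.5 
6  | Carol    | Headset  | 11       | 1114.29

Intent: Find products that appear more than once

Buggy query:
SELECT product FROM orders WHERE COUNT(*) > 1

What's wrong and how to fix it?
Bug: COUNT(*) is an aggregate and cannot be used in WHERE

Fix: Group first, then use HAVING for the count condition

Corrected query:
SELECT product FROM orders GROUP BY product HAVING COUNT(*) > 1

Result:
product 
--------
Cable   
Keyboard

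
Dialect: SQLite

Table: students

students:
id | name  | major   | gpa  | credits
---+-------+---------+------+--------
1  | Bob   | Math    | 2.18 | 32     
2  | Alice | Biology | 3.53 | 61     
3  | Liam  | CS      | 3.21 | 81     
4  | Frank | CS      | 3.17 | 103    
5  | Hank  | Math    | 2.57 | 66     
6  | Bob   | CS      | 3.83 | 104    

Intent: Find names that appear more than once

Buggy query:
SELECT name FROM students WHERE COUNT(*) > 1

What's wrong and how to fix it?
Bug: COUNT(*) is an aggregate and cannot be used in WHERE

Fix: GROUP BY name, then filter groups with HAVING COUNT(*) > 1

Corrected query:
SELECT name FROM students GROUP BY name HAVING COUNT(*) > 1

Result:
name
----
Bob 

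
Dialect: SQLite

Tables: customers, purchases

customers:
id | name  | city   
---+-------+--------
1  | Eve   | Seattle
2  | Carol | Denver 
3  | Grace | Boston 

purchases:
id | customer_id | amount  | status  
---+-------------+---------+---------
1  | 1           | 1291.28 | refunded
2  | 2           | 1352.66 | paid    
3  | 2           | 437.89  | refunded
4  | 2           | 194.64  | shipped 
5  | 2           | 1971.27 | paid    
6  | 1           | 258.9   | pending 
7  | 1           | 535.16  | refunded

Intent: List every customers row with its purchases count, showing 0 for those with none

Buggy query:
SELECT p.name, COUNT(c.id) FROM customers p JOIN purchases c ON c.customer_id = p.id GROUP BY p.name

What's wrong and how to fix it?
Bug: An inner join excludes parents with zero children

Fix: Use LEFT JOIN so parents without children still appear (COUNT(c.id) gives 0)

Corrected query:
SELECT p.name, COUNT(c.id) FROM customers p LEFT JOIN purchases c ON c.customer_id = p.id GROUP BY p.name

Result:
name  | COUNT(c.id)
------+------------
Carol | 4          
Eve   | 3          
Grace | 0          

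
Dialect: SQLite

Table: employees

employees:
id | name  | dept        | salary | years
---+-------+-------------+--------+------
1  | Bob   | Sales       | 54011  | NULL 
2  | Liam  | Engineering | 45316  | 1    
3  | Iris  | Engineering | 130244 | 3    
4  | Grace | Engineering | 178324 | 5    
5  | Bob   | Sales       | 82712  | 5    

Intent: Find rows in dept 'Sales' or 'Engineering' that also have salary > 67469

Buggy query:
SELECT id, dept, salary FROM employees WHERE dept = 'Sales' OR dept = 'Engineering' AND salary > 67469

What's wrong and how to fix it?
Bug: Without parentheses, AND is evaluated before OR, so the salary filter only applies to the 'Engineering' branch

Fix: Group the OR with parentheses (or use IN), then AND the threshold

Corrected query:
SELECT id, dept, salary FROM employees WHERE (dept = 'Sales' OR dept = 'Engineering') AND salary > 67469

Result:
id | dept        | salary
---+-------------+-------
3  | Engineering | 130244
4  | Engineering | 178324
5  | Sales       | 82712 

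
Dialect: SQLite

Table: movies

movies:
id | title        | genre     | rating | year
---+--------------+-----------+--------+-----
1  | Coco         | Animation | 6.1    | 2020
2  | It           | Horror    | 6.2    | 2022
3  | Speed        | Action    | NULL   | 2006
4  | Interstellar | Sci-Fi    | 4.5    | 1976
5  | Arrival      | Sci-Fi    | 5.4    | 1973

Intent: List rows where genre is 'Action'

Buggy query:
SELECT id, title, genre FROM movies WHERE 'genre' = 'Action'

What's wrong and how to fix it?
Bug: 'genre' in single quotes is a string literal, not the column; the comparison is literal-vs-literal and never true

Fix: Reference the column as genre without single quotes

Corrected query:
SELECT id, title, genre FROM movies WHERE genre = 'Action'

Result:
id | title | genre 
---+-------+-------
3  | Speed | Action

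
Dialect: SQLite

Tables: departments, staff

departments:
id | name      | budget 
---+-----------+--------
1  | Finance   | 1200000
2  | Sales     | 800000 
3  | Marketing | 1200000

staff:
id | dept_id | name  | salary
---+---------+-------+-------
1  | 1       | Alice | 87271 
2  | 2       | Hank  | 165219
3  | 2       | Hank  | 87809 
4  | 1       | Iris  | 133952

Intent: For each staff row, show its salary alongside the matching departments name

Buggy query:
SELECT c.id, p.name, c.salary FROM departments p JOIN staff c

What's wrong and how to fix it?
Bug: Missing join condition: each staff row is matched to all departments rows instead of just its own

Fix: Specify the join condition linking the foreign key to the parent id

Corrected query:
SELECT c.id, p.name, c.salary FROM departments p JOIN staff c ON c.dept_id = p.id

Result:
id | name    | salary
---+---------+-------
1  | Finance | 87271 
2  | Sales   | 165219
3  | Sales   | 87809 
4  | Finance | 133952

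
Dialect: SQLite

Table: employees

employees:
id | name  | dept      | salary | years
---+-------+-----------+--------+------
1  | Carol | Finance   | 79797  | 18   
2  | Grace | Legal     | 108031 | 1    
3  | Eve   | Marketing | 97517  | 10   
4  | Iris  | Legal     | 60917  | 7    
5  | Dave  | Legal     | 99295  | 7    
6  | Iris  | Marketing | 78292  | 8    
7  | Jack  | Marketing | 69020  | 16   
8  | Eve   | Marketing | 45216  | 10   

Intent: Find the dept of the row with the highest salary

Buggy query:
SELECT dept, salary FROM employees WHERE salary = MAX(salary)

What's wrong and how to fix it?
Bug: WHERE is evaluated per row; an aggregate over the whole table isn't defined there

Fix: Use a subquery: WHERE salary = (SELECT MAX(salary) FROM employees)

Corrected query:
SELECT dept, salary FROM employees WHERE salary = (SELECT MAX(salary) FROM employees)

Result:
dept  | salary
------+-------
Legal | 108031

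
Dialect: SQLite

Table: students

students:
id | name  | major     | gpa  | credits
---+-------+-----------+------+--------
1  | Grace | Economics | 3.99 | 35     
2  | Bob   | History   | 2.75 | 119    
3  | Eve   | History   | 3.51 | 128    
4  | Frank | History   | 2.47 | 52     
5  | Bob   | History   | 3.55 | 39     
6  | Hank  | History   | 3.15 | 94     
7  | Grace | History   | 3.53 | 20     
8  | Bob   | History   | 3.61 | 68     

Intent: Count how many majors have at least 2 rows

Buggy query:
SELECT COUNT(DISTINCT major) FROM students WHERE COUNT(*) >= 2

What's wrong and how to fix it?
Bug: WHERE filters individual rows, not groups, so a group-level COUNT is invalid there

Fix: Group first with HAVING COUNT(*) >= 2, then COUNT the resulting groups

Corrected query:
SELECT COUNT(*) FROM (SELECT major FROM students GROUP BY major HAVING COUNT(*) >= 2)

Result:
COUNT(*)
--------
1       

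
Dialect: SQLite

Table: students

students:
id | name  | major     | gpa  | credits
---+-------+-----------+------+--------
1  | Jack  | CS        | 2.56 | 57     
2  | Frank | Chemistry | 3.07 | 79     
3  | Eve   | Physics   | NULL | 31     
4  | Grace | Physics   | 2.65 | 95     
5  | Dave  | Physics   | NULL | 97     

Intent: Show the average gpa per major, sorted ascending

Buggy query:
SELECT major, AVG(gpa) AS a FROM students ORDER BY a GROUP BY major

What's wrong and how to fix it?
Bug: GROUP BY must precede ORDER BY

Fix: Reorder: SELECT … FROM … GROUP BY … ORDER BY …

Corrected query:
SELECT major, AVG(gpa) AS a FROM students GROUP BY major ORDER BY a

Result:
major     | a   
----------+-----
CS        | 2.56
Physics   | 2.65
Chemistry | 3.07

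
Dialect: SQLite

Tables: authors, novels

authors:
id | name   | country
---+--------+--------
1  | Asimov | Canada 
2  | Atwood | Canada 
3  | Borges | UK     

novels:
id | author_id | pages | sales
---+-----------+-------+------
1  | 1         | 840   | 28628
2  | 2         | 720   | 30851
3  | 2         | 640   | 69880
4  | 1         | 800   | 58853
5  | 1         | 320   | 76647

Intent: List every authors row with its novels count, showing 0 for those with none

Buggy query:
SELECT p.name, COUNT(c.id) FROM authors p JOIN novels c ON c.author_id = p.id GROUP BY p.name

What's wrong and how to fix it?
Bug: INNER JOIN drops authors rows that have no matching novels rows

Fix: Use LEFT JOIN so parents without children still appear (COUNT(c.id) gives 0)

Corrected query:
SELECT p.name, COUNT(c.id) FROM authors p LEFT JOIN novels c ON c.author_id = p.id GROUP BY p.name

Result:
name   | COUNT(c.id)
-------+------------
Asimov | 3          
Atwood | 2          
Borges | 0          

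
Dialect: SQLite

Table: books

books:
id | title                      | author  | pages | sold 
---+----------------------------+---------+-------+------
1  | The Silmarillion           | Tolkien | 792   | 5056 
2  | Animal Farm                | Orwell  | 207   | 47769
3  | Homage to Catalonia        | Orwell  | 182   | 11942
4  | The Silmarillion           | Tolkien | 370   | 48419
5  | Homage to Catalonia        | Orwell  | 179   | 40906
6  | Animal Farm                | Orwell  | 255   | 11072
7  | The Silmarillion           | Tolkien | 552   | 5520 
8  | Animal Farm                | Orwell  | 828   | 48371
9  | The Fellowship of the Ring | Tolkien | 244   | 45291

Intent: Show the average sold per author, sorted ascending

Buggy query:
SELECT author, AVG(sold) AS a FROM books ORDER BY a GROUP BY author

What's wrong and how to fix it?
Bug: GROUP BY must precede ORDER BY

Fix: Move ORDER BY to the end, after GROUP BY

Corrected query:
SELECT author, AVG(sold) AS a FROM books GROUP BY author ORDER BY a

Result:
author  | a      
--------+--------
Tolkien | 26071.5
Orwell  | 32012  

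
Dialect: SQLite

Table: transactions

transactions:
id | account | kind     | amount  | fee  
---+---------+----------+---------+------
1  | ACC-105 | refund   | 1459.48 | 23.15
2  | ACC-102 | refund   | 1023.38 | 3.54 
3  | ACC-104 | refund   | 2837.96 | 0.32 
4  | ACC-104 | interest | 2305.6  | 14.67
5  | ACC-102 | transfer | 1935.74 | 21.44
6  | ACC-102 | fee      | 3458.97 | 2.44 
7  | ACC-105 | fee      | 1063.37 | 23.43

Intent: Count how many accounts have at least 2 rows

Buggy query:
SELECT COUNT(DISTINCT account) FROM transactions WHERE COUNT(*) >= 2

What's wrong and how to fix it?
Bug: COUNT(*) cannot appear in WHERE; the per-group count doesn't exist yet

Fix: Group first with HAVING COUNT(*) >= 2, then COUNT the resulting groups

Corrected query:
SELECT COUNT(*) FROM (SELECT account FROM transactions GROUP BY account HAVING COUNT(*) >= 2)

Result:
COUNT(*)
--------
3       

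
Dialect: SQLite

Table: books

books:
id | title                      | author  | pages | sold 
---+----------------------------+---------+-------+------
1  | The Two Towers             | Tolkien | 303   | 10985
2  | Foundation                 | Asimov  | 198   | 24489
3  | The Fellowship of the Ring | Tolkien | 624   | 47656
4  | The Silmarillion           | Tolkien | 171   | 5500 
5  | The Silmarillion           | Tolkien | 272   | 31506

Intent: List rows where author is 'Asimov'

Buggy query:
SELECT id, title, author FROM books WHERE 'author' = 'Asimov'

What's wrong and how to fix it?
Bug: 'author' in single quotes is a string literal, not the column; the comparison is literal-vs-literal and never true

Fix: Reference the column as author without single quotes

Corrected query:
SELECT id, title, author FROM books WHERE author = 'Asimov'

Result:
id | title      | author
---+------------+-------
2  | Foundation | Asimov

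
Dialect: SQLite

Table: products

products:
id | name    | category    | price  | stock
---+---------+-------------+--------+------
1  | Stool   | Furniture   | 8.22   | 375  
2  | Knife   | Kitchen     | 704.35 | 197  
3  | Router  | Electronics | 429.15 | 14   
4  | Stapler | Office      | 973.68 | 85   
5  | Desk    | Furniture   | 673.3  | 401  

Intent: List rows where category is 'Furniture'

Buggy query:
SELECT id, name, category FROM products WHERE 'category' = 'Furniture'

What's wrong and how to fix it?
Bug: 'category' in single quotes is a string literal, not the column; the comparison is literal-vs-literal and never true

Fix: Reference the column as category without single quotes

Corrected query:
SELECT id, name, category FROM products WHERE category = 'Furniture'

Result:
id | name  | category 
---+-------+----------
1  | Stool | Furniture
5  | Desk  | Furniture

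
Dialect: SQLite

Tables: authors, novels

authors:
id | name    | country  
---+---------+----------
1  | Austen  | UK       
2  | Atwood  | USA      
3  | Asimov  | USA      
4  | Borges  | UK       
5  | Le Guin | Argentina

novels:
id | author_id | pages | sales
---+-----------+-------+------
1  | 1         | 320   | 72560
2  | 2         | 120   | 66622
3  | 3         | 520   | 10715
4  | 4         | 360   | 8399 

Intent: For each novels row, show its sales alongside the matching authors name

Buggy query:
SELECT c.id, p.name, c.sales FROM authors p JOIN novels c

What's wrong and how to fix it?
Bug: JOIN with no ON clause produces a cartesian product; every novels row pairs with every authors row

Fix: Add ON c.author_id = p.id to the JOIN

Corrected query:
SELECT c.id, p.name, c.sales FROM authors p JOIN novels c ON c.author_id = p.id

Result:
id | name   | sales
---+--------+------
1  | Austen | 72560
2  | Atwood | 66622
3  | Asimov | 10715
4  | Borges | 8399 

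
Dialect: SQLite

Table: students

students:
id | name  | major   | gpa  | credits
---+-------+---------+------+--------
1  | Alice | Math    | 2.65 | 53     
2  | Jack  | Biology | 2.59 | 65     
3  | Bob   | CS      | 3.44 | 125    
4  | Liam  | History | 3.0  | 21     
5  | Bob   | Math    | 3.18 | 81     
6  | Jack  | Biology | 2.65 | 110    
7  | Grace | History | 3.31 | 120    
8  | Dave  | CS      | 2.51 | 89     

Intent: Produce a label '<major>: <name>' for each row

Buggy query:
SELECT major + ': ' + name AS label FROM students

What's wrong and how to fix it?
Bug: '+' is numeric addition; on text columns SQLite converts them to 0 instead of concatenating

Fix: Replace + with || to concatenate text

Corrected query:
SELECT major || ': ' || name AS label FROM students

Result:
label         
--------------
Math: Alice   
Biology: Jack 
CS: Bob       
History: Liam 
Math: Bob     
Biology: Jack 
History: Grace
CS: Dave      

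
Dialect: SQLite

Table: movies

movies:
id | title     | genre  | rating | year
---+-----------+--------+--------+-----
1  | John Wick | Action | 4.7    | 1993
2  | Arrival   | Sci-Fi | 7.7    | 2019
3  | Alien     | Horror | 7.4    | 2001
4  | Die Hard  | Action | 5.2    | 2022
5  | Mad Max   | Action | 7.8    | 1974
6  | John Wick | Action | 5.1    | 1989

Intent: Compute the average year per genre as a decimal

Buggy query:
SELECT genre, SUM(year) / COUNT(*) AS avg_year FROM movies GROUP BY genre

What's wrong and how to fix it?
Bug: Both operands are integers, so '/' performs integer division and truncates

Fix: Cast one side to REAL so the division keeps the fractional part

Corrected query:
SELECT genre, SUM(year) * 1.0 / COUNT(*) AS avg_year FROM movies GROUP BY genre

Result:
genre  | avg_year
-------+---------
Action | 1994.5  
Horror | 2001    
Sci-Fi | 2019    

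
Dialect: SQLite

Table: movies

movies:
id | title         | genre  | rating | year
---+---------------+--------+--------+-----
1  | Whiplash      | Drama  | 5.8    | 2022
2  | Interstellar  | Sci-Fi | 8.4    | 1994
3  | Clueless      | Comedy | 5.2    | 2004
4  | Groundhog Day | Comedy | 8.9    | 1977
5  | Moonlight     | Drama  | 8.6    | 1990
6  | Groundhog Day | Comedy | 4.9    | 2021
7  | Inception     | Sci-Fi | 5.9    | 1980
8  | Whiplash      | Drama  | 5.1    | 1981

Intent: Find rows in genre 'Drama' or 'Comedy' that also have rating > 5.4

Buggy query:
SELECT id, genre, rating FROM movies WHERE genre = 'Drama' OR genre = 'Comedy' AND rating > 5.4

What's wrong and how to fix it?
Bug: AND binds tighter than OR, so this parses as genre = 'Drama' OR (genre = 'Comedy' AND rating > 5.4)

Fix: Group the OR with parentheses (or use IN), then AND the threshold

Corrected query:
SELECT id, genre, rating FROM movies WHERE (genre = 'Drama' OR genre = 'Comedy') AND rating > 5.4

Result:
id | genre  | rating
---+--------+-------
1  | Drama  | 5.8   
4  | Comedy | 8.9   
5  | Drama  | 8.6   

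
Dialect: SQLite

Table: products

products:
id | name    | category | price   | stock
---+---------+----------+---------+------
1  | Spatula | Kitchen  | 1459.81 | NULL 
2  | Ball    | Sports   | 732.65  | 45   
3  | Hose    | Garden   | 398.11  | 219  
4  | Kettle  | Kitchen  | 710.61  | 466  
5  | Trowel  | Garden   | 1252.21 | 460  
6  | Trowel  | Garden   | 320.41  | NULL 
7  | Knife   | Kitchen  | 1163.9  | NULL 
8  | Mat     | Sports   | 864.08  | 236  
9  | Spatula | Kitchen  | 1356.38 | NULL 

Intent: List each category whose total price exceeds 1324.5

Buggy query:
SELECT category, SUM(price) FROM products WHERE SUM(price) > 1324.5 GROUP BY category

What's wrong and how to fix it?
Bug: Aggregate functions cannot appear in a WHERE clause

Fix: Move the aggregate condition to a HAVING clause

Corrected query:
SELECT category, SUM(price) FROM products GROUP BY category HAVING SUM(price) > 1324.5

Result:
category | SUM(price)
---------+-----------
Garden   | 1970.73   
Kitchen  | 4690.7    
Sports   | 1596.73   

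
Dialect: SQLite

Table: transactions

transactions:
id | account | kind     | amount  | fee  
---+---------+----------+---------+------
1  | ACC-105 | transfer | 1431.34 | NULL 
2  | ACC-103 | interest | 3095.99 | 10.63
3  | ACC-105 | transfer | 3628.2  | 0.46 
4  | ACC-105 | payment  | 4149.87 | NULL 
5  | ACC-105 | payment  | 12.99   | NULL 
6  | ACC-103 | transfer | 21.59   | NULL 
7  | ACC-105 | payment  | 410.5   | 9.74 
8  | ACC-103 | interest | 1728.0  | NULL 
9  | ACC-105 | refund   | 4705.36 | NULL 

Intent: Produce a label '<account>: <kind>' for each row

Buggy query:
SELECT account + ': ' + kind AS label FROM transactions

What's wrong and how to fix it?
Bug: SQLite uses || for string concatenation; + coerces text to numbers (yielding 0)

Fix: Replace + with || to concatenate text

Corrected query:
SELECT account || ': ' || kind AS label FROM transactions

Result:
label            
-----------------
ACC-105: transfer
ACC-103: interest
ACC-105: transfer
ACC-105: payment 
ACC-105: payment 
ACC-103: transfer
ACC-105: payment 
ACC-103: interest
ACC-105: refund  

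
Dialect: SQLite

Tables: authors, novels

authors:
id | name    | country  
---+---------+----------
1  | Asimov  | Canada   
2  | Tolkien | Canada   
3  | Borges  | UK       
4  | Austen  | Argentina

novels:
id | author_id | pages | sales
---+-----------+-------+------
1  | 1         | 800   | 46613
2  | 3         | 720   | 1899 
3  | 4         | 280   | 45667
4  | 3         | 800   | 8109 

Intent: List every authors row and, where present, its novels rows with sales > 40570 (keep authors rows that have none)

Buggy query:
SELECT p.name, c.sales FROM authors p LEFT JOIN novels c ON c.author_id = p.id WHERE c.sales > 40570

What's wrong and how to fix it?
Bug: Filtering c.sales in WHERE discards the NULL rows produced by LEFT JOIN, turning it into an inner join

Fix: Move the right-table condition into the ON clause so unmatched parents are kept

Corrected query:
SELECT p.name, c.sales FROM authors p LEFT JOIN novels c ON c.author_id = p.id AND c.sales > 40570

Result:
name    | sales
--------+------
Asimov  | 46613
Tolkien | NULL 
Borges  | NULL 
Austen  | 45667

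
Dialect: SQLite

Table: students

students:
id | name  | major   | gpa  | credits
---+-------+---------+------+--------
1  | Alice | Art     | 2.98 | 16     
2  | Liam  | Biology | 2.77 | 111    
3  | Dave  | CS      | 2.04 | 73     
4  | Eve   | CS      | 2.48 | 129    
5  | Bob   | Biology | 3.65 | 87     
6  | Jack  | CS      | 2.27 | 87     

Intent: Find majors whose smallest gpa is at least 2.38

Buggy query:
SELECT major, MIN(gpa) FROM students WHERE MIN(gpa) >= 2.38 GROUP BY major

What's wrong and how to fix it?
Bug: MIN() in WHERE is a misuse of aggregate

Fix: Replace WHERE with HAVING after the GROUP BY

Corrected query:
SELECT major, MIN(gpa) FROM students GROUP BY major HAVING MIN(gpa) >= 2.38

Result:
major   | MIN(gpa)
--------+---------
Art     | 2.98    
Biology | 2.77    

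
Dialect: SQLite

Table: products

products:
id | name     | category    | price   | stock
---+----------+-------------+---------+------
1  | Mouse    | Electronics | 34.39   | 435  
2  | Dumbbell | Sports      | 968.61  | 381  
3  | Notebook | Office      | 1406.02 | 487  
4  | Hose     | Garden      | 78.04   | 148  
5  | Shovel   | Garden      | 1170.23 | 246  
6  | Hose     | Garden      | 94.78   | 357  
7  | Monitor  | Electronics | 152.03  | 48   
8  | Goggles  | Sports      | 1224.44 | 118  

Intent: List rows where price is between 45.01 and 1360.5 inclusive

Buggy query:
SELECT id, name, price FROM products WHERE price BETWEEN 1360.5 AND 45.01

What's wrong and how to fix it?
Bug: BETWEEN expects the lower bound first; with 1360.5 AND 45.01 the range is empty

Fix: Swap the bounds so the smaller value comes first

Corrected query:
SELECT id, name, price FROM products WHERE price BETWEEN 45.01 AND 1360.5

Result:
id | name     | price  
---+----------+--------
2  | Dumbbell | 968.61 
4  | Hose     | 78.04  
5  | Shovel   | 1170.23
6  | Hose     | 94.78  
7  | Monitor  | 152.03 
8  | Goggles  | 1224.44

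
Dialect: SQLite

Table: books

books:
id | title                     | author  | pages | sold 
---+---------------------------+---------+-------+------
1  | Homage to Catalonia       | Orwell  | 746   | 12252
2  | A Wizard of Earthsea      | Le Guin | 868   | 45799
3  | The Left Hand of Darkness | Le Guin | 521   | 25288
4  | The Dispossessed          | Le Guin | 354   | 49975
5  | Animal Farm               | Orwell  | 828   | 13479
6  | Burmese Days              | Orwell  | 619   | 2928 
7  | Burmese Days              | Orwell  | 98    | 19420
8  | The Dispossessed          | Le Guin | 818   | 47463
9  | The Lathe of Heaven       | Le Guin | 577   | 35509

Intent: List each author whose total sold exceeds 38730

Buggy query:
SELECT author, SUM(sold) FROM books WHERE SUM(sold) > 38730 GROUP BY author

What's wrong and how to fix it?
Bug: WHERE runs before GROUP BY, so aggregates aren't available there

Fix: Move the aggregate condition to a HAVING clause

Corrected query:
SELECT author, SUM(sold) FROM books GROUP BY author HAVING SUM(sold) > 38730

Result:
author  | SUM(sold)
--------+----------
Le Guin | 204034   
Orwell  | 48079    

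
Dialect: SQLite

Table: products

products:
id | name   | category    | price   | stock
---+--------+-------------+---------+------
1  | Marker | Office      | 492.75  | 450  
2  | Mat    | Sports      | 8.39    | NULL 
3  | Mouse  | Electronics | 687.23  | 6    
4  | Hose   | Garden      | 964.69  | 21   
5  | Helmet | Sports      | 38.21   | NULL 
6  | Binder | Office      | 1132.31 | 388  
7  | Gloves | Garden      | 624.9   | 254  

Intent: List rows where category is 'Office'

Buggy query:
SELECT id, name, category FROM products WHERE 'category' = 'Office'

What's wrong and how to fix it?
Bug: 'category' in single quotes is a string literal, not the column; the comparison is literal-vs-literal and never true

Fix: Reference the column as category without single quotes

Corrected query:
SELECT id, name, category FROM products WHERE category = 'Office'

Result:
id | name   | category
---+--------+---------
1  | Marker | Office  
6  | Binder | Office  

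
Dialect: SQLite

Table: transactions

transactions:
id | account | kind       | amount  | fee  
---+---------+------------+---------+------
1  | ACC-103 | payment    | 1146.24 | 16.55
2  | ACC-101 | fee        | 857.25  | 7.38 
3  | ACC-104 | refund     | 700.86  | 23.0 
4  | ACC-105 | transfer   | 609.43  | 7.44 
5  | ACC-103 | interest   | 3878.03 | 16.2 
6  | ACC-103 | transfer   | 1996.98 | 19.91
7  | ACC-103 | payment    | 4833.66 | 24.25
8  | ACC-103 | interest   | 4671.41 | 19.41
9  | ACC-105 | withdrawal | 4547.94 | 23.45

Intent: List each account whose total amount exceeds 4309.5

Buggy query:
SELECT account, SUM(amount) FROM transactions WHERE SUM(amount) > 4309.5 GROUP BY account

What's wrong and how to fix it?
Bug: WHERE runs before GROUP BY, so aggregates aren't available there

Fix: Use HAVING (which filters groups after aggregation) instead of WHERE

Corrected query:
SELECT account, SUM(amount) FROM transactions GROUP BY account HAVING SUM(amount) > 4309.5

Result:
account | SUM(amount)
--------+------------
ACC-103 | 16526.32   
ACC-105 | 5157.37    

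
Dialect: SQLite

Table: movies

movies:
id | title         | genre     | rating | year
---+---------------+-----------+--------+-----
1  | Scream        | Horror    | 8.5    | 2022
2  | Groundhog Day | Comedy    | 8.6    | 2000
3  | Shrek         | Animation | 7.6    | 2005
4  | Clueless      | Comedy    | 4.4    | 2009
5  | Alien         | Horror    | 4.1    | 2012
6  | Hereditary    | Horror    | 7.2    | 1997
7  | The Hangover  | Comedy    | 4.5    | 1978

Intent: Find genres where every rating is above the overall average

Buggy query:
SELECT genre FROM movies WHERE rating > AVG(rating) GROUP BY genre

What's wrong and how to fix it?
Bug: AVG() is an aggregate; it can't sit directly in WHERE

Fix: Compute the overall average in a scalar subquery and compare each group's MIN against it in HAVING

Corrected query:
SELECT genre FROM movies GROUP BY genre HAVING MIN(rating) > (SELECT AVG(rating) FROM movies)

Result:
genre    
---------
Animation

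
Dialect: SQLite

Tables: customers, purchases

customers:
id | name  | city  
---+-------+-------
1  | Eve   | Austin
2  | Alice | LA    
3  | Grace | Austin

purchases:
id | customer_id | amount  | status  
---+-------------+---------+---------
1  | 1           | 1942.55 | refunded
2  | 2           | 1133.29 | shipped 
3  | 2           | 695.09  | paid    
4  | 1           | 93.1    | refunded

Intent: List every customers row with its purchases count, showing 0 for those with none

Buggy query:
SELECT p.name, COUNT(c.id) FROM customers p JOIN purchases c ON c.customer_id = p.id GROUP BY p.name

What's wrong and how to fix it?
Bug: An inner join excludes parents with zero children

Fix: Use LEFT JOIN so parents without children still appear (COUNT(c.id) gives 0)

Corrected query:
SELECT p.name, COUNT(c.id) FROM customers p LEFT JOIN purchases c ON c.customer_id = p.id GROUP BY p.name

Result:
name  | COUNT(c.id)
------+------------
Alice | 2          
Eve   | 2          
Grace | 0          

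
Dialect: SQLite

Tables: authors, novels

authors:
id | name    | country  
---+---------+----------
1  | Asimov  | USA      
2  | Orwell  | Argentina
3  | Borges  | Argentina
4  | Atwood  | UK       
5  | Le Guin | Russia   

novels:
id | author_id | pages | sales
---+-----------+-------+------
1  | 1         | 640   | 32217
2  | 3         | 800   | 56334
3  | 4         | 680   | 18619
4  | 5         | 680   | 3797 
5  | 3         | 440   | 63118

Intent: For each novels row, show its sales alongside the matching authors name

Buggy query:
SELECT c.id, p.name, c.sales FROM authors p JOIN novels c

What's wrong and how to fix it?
Bug: JOIN with no ON clause produces a cartesian product; every novels row pairs with every authors row

Fix: Specify the join condition linking the foreign key to the parent id

Corrected query:
SELECT c.id, p.name, c.sales FROM authors p JOIN novels c ON c.author_id = p.id

Result:
id | name    | sales
---+---------+------
1  | Asimov  | 32217
2  | Borges  | 56334
3  | Atwood  | 18619
4  | Le Guin | 3797 
5  | Borges  | 63118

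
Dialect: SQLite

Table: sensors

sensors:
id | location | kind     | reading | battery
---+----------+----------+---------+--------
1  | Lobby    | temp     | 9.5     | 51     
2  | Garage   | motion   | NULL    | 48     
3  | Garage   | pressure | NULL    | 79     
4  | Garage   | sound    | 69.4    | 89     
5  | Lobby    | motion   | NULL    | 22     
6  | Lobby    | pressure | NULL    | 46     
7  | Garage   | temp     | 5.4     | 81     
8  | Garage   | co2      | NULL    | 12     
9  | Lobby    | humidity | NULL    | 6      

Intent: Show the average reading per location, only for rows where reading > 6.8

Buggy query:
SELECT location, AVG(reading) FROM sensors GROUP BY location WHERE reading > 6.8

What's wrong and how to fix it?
Bug: Row-level WHERE must come before GROUP BY in the clause order

Fix: Place WHERE between FROM and GROUP BY

Corrected query:
SELECT location, AVG(reading) FROM sensors WHERE reading > 6.8 GROUP BY location

Result:
location | AVG(reading)
---------+-------------
Garage   | 69.4        
Lobby    | 9.5         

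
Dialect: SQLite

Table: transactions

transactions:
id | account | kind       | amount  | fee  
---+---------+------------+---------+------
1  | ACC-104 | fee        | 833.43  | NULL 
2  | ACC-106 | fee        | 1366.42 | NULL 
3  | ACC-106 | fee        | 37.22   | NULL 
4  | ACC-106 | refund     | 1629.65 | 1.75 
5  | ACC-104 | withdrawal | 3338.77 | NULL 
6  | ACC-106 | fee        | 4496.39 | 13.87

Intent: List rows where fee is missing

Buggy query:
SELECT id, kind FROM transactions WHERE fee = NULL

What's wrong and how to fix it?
Bug: Comparing to NULL with '=' never matches; NULL = NULL is unknown, not true

Fix: Use IS NULL to test for NULL

Corrected query:
SELECT id, kind FROM transactions WHERE fee IS NULL

Result:
id | kind      
---+-----------
1  | fee       
2  | fee       
3  | fee       
5  | withdrawal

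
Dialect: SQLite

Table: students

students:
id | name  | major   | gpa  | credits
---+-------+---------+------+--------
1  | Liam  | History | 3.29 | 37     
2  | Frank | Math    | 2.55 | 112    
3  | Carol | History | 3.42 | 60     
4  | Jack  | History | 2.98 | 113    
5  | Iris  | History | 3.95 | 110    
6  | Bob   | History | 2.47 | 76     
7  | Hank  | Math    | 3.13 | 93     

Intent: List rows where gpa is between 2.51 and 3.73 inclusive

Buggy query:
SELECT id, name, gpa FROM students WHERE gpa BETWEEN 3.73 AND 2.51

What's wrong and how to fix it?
Bug: The bounds are reversed; BETWEEN a AND b requires a <= b to match anything

Fix: Write BETWEEN 2.51 AND 3.73

Corrected query:
SELECT id, name, gpa FROM students WHERE gpa BETWEEN 2.51 AND 3.73

Result:
id | name  | gpa 
---+-------+-----
1  | Liam  | 3.29
2  | Frank | 2.55
3  | Carol | 3.42
4  | Jack  | 2.98
7  | Hank  | 3.13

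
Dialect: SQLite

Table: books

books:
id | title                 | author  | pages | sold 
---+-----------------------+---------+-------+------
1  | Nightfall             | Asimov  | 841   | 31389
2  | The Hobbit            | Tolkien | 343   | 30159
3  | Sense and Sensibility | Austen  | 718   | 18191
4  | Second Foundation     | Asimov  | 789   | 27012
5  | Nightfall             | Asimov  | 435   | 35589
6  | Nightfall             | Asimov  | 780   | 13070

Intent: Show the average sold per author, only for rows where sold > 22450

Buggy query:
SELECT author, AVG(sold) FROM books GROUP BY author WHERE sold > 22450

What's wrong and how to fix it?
Bug: WHERE cannot follow GROUP BY

Fix: Move the WHERE clause before GROUP BY

Corrected query:
SELECT author, AVG(sold) FROM books WHERE sold > 22450 GROUP BY author

Result:
author  | AVG(sold)
--------+----------
Asimov  | 31330    
Tolkien | 30159    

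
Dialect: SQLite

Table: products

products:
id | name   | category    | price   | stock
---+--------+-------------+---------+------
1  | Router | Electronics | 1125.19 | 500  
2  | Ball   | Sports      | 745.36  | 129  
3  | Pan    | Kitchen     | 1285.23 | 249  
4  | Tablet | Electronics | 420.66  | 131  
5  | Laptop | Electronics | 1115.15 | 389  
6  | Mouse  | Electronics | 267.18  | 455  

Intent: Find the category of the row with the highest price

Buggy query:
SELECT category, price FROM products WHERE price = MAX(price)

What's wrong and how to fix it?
Bug: WHERE is evaluated per row; an aggregate over the whole table isn't defined there

Fix: Use a subquery: WHERE price = (SELECT MAX(price) FROM products)

Corrected query:
SELECT category, price FROM products WHERE price = (SELECT MAX(price) FROM products)

Result:
category | price  
---------+--------
Kitchen  | 1285.23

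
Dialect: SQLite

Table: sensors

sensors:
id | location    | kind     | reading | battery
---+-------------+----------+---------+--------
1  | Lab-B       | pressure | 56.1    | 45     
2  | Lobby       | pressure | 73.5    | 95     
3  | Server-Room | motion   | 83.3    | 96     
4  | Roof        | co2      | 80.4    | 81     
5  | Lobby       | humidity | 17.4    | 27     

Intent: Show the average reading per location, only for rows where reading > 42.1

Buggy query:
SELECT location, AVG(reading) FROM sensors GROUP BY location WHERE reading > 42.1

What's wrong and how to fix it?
Bug: WHERE cannot follow GROUP BY

Fix: Place WHERE between FROM and GROUP BY

Corrected query:
SELECT location, AVG(reading) FROM sensors WHERE reading > 42.1 GROUP BY location

Result:
location    | AVG(reading)
------------+-------------
Lab-B       | 56.1        
Lobby       | 73.5        
Roof        | 80.4        
Server-Room | 83.3        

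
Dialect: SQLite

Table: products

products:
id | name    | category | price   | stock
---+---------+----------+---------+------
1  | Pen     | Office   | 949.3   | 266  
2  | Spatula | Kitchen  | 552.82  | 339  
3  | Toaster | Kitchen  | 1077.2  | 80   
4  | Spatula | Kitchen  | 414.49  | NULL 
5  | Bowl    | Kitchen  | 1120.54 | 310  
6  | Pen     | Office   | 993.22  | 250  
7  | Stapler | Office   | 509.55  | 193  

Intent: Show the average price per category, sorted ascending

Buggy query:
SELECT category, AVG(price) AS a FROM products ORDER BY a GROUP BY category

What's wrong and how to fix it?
Bug: ORDER BY appears before GROUP BY; SQL clause order requires GROUP BY first

Fix: Reorder: SELECT … FROM … GROUP BY … ORDER BY …

Corrected query:
SELECT category, AVG(price) AS a FROM products GROUP BY category ORDER BY a

Result:
category | a         
---------+-----------
Kitchen  | 791.2625  
Office   | 817.356667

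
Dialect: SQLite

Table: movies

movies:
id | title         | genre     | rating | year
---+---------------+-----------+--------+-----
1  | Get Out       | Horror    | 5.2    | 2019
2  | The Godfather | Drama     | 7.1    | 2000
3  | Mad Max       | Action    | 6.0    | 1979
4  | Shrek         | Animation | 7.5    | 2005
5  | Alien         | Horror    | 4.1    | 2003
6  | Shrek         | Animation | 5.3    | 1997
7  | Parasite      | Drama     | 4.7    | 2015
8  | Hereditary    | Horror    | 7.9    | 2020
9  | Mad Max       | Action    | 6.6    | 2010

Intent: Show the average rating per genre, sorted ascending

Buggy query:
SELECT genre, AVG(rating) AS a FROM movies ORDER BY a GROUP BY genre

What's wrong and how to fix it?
Bug: ORDER BY appears before GROUP BY; SQL clause order requires GROUP BY first

Fix: Reorder: SELECT … FROM … GROUP BY … ORDER BY …

Corrected query:
SELECT genre, AVG(rating) AS a FROM movies GROUP BY genre ORDER BY a

Result:
genre     | a       
----------+---------
Horror    | 5.733333
Drama     | 5.9     
Action    | 6.3     
Animation | 6.4     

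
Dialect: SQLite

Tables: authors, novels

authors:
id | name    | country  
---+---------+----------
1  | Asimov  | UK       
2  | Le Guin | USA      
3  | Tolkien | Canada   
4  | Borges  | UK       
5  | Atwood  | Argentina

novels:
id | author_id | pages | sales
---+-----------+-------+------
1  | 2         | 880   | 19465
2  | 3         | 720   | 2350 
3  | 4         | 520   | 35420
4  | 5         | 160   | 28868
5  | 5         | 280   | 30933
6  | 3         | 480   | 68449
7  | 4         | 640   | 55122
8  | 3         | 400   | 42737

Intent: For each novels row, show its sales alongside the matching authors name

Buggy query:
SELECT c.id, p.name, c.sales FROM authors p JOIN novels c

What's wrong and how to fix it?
Bug: Missing join condition: each novels row is matched to all authors rows instead of just its own

Fix: Specify the join condition linking the foreign key to the parent id

Corrected query:
SELECT c.id, p.name, c.sales FROM authors p JOIN novels c ON c.author_id = p.id

Result:
id | name    | sales
---+---------+------
1  | Le Guin | 19465
2  | Tolkien | 2350 
3  | Borges  | 35420
4  | Atwood  | 28868
5  | Atwood  | 30933
6  | Tolkien | 68449
7  | Borges  | 55122
8  | Tolkien | 42737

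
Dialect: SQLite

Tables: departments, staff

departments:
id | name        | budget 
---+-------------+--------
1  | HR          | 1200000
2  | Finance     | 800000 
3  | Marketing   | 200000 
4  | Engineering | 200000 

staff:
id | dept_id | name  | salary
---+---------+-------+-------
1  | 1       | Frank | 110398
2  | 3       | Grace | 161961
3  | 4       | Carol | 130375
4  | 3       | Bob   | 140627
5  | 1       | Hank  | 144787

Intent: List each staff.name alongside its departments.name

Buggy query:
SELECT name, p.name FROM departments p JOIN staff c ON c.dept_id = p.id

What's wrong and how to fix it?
Bug: Both tables have a 'name' column; the unqualified reference is ambiguous

Fix: Qualify the column with its table alias (c.name)

Corrected query:
SELECT c.name, p.name FROM departments p JOIN staff c ON c.dept_id = p.id

Result:
name  | name       
------+------------
Frank | HR         
Grace | Marketing  
Carol | Engineering
Bob   | Marketing  
Hank  | HR         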